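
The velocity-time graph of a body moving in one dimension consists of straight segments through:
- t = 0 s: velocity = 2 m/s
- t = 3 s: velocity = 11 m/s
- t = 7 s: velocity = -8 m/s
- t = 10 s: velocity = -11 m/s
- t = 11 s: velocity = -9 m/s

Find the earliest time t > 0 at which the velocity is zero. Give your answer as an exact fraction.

t = 101/19 s

v changes sign on 3–7 s (from 11 to -8); the graph is linear there, so v = 0 at t = 3 + (-11)·(7 − 3)/(-8 − 11) = 101/19 s.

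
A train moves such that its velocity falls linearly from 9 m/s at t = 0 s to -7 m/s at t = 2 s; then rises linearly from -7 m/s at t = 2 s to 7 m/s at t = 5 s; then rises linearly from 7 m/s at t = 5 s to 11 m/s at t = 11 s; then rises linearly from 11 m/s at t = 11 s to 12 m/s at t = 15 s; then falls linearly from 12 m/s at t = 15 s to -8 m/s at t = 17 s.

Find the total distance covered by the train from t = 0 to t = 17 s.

129.025 m

Distance (not displacement) is the total path length: add the absolute areas under v-t.
0–2 s: v = 0 at t = 1.125 s; triangle areas 5.0625 + 3.0625 = 8.125 m
2–5 s: v = 0 at t = 3.5 s; triangle areas 5.25 + 5.25 = 10.5 m
5–11 s: |½(7 + 11)(6)| = 54 m
11–15 s: |½(11 + 12)(4)| = 46 m
15–17 s: v = 0 at t = 16.2 s; triangle areas 7.2 + 3.2 = 10.4 m
Total distance = 129.025 m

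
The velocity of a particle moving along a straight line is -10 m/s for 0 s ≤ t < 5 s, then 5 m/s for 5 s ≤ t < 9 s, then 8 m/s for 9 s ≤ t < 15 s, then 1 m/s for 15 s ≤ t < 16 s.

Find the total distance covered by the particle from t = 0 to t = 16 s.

119 m

Total distance travelled is ∫|v| dt — sum the magnitudes of each area piece.
0–5 s: |-10| × 5 = 50 m
5–9 s: |5| × 4 = 20 m
9–15 s: |8| × 6 = 48 m
15–16 s: |1| × 1 = 1 m
Total distance = 119 m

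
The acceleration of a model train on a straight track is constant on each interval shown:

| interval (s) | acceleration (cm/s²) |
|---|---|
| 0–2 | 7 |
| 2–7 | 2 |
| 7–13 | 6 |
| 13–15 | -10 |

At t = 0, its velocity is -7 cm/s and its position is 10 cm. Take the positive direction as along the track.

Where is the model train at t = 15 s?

366 cm

On each constant-a segment, Δv = aΔt and Δx = v₀Δt + ½aΔt²; chain segment to segment.
0–2 s: v starts -7 cm/s; Δx = -7·2 + ½·7·2² = 0 cm; v ends 7 cm/s.
2–7 s: v starts 7 cm/s; Δx = 7·5 + ½·2·5² = 60 cm; v ends 17 cm/s.
7–13 s: v starts 17 cm/s; Δx = 17·6 + ½·6·6² = 210 cm; v ends 53 cm/s.
13–15 s: v starts 53 cm/s; Δx = 53·2 + ½·-10·2² = 86 cm; v ends 33 cm/s.
x(15) = 10 + Σ Δx = 366 cm.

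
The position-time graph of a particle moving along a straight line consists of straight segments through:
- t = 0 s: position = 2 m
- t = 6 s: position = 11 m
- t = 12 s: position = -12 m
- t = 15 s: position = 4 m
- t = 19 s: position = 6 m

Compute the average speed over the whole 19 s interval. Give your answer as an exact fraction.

Average speed = (total path length)/(elapsed time); on a piecewise-linear x-t graph the path length is Σ|Δx|.
0–6 s: |Δx| = |11 − 2| = 9 m
6–12 s: |Δx| = |-12 − 11| = 23 m
12–15 s: |Δx| = |4 − -12| = 16 m
15–19 s: |Δx| = |6 − 4| = 2 m
Total path = 50 m; average speed = 50/19 = 50/19 m/s.

50/19 m/s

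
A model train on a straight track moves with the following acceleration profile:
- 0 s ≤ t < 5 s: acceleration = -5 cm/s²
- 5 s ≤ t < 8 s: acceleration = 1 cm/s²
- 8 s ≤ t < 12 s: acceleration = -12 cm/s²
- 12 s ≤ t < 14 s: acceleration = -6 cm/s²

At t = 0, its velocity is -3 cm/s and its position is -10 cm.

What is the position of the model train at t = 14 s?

-521 cm

On each constant-a segment, Δv = aΔt and Δx = v₀Δt + ½aΔt²; chain segment to segment.
0–5 s: v starts -3 cm/s; Δx = -3·5 + ½·-5·5² = -77.5 cm; v ends -28 cm/s.
5–8 s: v starts -28 cm/s; Δx = -28·3 + ½·1·3² = -79.5 cm; v ends -25 cm/s.
8–12 s: v starts -25 cm/s; Δx = -25·4 + ½·-12·4² = -196 cm; v ends -73 cm/s.
12–14 s: v starts -73 cm/s; Δx = -73·2 + ½·-6·2² = -158 cm; v ends -85 cm/s.
x(14) = -10 + Σ Δx = -521 cm.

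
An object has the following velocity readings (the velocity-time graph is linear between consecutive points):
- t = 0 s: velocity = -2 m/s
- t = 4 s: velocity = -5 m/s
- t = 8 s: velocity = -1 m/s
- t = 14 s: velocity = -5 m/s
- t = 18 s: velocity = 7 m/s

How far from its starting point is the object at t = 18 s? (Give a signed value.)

-40 m

Displacement is the signed area under the v-t curve.
0–4 s: ½(-2 + -5)(4) = -14 m
4–8 s: ½(-5 + -1)(4) = -12 m
8–14 s: ½(-1 + -5)(6) = -18 m
14–18 s: ½(-5 + 7)(4) = 4 m
Net displacement = -40 m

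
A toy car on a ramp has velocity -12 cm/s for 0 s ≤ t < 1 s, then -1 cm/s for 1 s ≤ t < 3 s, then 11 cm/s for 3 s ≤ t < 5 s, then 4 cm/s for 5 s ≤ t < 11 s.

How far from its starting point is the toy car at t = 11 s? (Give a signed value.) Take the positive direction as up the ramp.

32 cm

Net displacement equals the area under the velocity-time graph (areas below the axis count negative).
0–1 s: -12 × 1 = -12 cm
1–3 s: -1 × 2 = -2 cm
3–5 s: 11 × 2 = 22 cm
5–11 s: 4 × 6 = 24 cm
Net displacement = 32 cm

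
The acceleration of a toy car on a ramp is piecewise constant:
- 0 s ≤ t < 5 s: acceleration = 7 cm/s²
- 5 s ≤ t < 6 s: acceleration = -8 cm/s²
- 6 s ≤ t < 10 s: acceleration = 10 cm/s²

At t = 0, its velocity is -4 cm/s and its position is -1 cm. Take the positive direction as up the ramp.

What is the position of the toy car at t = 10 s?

On each constant-a segment, Δv = aΔt and Δx = v₀Δt + ½aΔt²; chain segment to segment.
0–5 s: v starts -4 cm/s; Δx = -4·5 + ½·7·5² = 67.5 cm; v ends 31 cm/s.
5–6 s: v starts 31 cm/s; Δx = 31·1 + ½·-8·1² = 27 cm; v ends 23 cm/s.
6–10 s: v starts 23 cm/s; Δx = 23·4 + ½·10·4² = 172 cm; v ends 63 cm/s.
x(10) = -1 + Σ Δx = 265.5 cm.

265.5 cm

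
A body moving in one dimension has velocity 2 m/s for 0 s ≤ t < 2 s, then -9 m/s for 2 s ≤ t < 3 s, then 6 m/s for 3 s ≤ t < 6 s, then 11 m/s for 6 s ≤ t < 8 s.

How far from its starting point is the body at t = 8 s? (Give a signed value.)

Net displacement equals the area under the velocity-time graph (areas below the axis count negative).
0–2 s: 2 × 2 = 4 m
2–3 s: -9 × 1 = -9 m
3–6 s: 6 × 3 = 18 m
6–8 s: 11 × 2 = 22 m
Net displacement = 35 m

35 m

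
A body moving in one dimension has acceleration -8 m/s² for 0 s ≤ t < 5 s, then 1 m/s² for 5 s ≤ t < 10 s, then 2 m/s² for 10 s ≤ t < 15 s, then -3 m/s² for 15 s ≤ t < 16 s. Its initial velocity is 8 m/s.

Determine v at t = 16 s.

-20 m/s

Δv equals the area under the a-t graph; then v = v₀ + Δv.
0–5 s: -8 × 5 = -40 m/s
5–10 s: 1 × 5 = 5 m/s
10–15 s: 2 × 5 = 10 m/s
15–16 s: -3 × 1 = -3 m/s
Δv = -28 m/s, so v(16) = 8 + (-28) = -20 m/s.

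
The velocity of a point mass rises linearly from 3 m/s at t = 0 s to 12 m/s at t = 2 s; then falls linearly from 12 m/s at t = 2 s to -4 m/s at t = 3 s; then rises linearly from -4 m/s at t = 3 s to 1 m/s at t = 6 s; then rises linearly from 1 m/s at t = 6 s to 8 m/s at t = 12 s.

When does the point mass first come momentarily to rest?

t = 2.75 s

v changes sign on 2–3 s (from 12 to -4); the graph is linear there, so v = 0 at t = 2 + (-12)·(3 − 2)/(-4 − 12) = 2.75 s.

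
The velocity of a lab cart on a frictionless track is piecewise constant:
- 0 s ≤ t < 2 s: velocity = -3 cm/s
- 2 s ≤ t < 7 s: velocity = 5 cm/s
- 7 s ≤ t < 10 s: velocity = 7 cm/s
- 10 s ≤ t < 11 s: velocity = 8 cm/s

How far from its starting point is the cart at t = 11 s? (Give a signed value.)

Displacement is the signed area under the v-t curve.
0–2 s: -3 × 2 = -6 cm
2–7 s: 5 × 5 = 25 cm
7–10 s: 7 × 3 = 21 cm
10–11 s: 8 × 1 = 8 cm
Net displacement = 48 cm

48 cm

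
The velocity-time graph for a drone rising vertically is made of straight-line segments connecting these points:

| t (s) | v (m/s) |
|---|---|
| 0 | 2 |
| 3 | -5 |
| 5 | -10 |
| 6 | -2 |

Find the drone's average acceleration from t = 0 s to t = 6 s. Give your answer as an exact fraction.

-2/3 m/s²

Average acceleration = Δv/Δt = (-2 − 2)/(6 − 0) = -2/3 m/s².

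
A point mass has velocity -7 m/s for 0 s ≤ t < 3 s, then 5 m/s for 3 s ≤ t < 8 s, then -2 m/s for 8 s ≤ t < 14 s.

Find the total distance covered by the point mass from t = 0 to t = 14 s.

Distance (not displacement) is the total path length: add the absolute areas under v-t.
0–3 s: |-7| × 3 = 21 m
3–8 s: |5| × 5 = 25 m
8–14 s: |-2| × 6 = 12 m
Total distance = 58 m

58 m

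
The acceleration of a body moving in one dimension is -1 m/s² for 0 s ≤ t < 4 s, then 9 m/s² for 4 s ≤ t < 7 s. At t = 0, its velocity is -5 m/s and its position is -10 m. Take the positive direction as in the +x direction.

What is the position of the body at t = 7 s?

-24.5 m

On each constant-a segment, Δv = aΔt and Δx = v₀Δt + ½aΔt²; chain segment to segment.
0–4 s: v starts -5 m/s; Δx = -5·4 + ½·-1·4² = -28 m; v ends -9 m/s.
4–7 s: v starts -9 m/s; Δx = -9·3 + ½·9·3² = 13.5 m; v ends 18 m/s.
x(7) = -10 + Σ Δx = -24.5 m.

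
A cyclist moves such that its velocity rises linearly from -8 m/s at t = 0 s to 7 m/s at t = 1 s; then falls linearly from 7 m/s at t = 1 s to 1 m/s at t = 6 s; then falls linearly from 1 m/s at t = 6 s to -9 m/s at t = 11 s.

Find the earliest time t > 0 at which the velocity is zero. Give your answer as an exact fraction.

t = 8/15 s

v changes sign on 0–1 s (from -8 to 7); the graph is linear there, so v = 0 at t = 0 + (8)·(1 − 0)/(7 − -8) = 8/15 s.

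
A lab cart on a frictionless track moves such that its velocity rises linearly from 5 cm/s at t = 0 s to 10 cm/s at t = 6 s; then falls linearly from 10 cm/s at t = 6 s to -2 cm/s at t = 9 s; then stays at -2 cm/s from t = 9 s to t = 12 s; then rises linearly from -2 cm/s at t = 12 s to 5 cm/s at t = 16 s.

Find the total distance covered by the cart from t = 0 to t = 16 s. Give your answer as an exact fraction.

Distance (not displacement) is the total path length: add the absolute areas under v-t.
0–6 s: |½(5 + 10)(6)| = 45 cm
6–9 s: v = 0 at t = 8.5 s; triangle areas 12.5 + 0.5 = 13 cm
9–12 s: |-2| × 3 = 6 cm
12–16 s: v = 0 at t = 92/7 s; triangle areas 8/7 + 50/7 = 58/7 cm
Total distance = 506/7 cm

506/7 cm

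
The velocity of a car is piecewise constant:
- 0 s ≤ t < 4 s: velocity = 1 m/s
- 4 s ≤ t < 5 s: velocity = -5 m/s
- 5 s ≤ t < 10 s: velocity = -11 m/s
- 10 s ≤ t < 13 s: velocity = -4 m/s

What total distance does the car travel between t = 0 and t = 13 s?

76 m

Total distance travelled is ∫|v| dt — sum the magnitudes of each area piece.
0–4 s: |1| × 4 = 4 m
4–5 s: |-5| × 1 = 5 m
5–10 s: |-11| × 5 = 55 m
10–13 s: |-4| × 3 = 12 m
Total distance = 76 m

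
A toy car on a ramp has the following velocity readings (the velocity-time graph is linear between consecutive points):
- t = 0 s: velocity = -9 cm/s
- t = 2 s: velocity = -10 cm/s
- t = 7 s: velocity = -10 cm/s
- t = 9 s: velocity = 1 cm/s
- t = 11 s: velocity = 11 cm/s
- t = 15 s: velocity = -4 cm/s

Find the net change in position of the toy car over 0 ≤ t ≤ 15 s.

Displacement is the signed area under the v-t curve.
0–2 s: ½(-9 + -10)(2) = -19 cm
2–7 s: -10 × 5 = -50 cm
7–9 s: ½(-10 + 1)(2) = -9 cm
9–11 s: ½(1 + 11)(2) = 12 cm
11–15 s: ½(11 + -4)(4) = 14 cm
Net displacement = -52 cm

-52 cm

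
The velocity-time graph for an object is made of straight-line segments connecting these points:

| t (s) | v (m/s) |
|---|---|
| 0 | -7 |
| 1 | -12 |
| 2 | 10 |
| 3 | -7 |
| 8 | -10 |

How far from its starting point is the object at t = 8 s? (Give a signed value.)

-51.5 m

Displacement is the signed area under the v-t curve.
0–1 s: ½(-7 + -12)(1) = -9.5 m
1–2 s: ½(-12 + 10)(1) = -1 m
2–3 s: ½(10 + -7)(1) = 1.5 m
3–8 s: ½(-7 + -10)(5) = -42.5 m
Net displacement = -51.5 m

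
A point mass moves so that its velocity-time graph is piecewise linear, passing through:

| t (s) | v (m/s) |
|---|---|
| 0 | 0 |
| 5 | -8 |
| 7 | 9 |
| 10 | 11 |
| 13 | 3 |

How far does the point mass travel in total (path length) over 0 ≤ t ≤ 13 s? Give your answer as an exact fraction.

1352/17 m

Total distance travelled is ∫|v| dt — sum the magnitudes of each area piece.
0–5 s: |½(0 + -8)(5)| = 20 m
5–7 s: v = 0 at t = 101/17 s; triangle areas 64/17 + 81/17 = 145/17 m
7–10 s: |½(9 + 11)(3)| = 30 m
10–13 s: |½(11 + 3)(3)| = 21 m
Total distance = 1352/17 m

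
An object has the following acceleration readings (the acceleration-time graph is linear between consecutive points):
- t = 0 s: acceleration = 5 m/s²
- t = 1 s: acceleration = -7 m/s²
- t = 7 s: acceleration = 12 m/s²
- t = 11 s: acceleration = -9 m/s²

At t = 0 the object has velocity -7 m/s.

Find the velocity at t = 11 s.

13 m/s

Δv equals the area under the a-t graph; then v = v₀ + Δv.
0–1 s: ½(5 + -7)(1) = -1 m/s
1–7 s: ½(-7 + 12)(6) = 15 m/s
7–11 s: ½(12 + -9)(4) = 6 m/s
Δv = 20 m/s, so v(11) = -7 + (20) = 13 m/s.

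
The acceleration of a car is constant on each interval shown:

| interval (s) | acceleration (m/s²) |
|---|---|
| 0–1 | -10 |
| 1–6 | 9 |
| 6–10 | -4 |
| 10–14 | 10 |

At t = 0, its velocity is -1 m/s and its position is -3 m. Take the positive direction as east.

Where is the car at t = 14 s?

304.5 m

On each constant-a segment, Δv = aΔt and Δx = v₀Δt + ½aΔt²; chain segment to segment.
0–1 s: v starts -1 m/s; Δx = -1·1 + ½·-10·1² = -6 m; v ends -11 m/s.
1–6 s: v starts -11 m/s; Δx = -11·5 + ½·9·5² = 57.5 m; v ends 34 m/s.
6–10 s: v starts 34 m/s; Δx = 34·4 + ½·-4·4² = 104 m; v ends 18 m/s.
10–14 s: v starts 18 m/s; Δx = 18·4 + ½·10·4² = 152 m; v ends 58 m/s.
x(14) = -3 + Σ Δx = 304.5 m.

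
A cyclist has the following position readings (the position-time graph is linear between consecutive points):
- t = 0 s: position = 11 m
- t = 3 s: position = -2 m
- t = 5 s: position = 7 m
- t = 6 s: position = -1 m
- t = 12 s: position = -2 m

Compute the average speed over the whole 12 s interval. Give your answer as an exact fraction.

31/12 m/s

Average speed = (total path length)/(elapsed time); on a piecewise-linear x-t graph the path length is Σ|Δx|.
0–3 s: |Δx| = |-2 − 11| = 13 m
3–5 s: |Δx| = |7 − -2| = 9 m
5–6 s: |Δx| = |-1 − 7| = 8 m
6–12 s: |Δx| = |-2 − -1| = 1 m
Total path = 31 m; average speed = 31/12 = 31/12 m/s.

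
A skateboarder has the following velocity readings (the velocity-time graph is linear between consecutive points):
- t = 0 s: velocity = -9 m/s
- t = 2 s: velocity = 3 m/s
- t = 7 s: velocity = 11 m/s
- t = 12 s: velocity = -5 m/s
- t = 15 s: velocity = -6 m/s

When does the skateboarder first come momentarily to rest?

v changes sign on 0–2 s (from -9 to 3); the graph is linear there, so v = 0 at t = 0 + (9)·(2 − 0)/(3 − -9) = 1.5 s.

t = 1.5 s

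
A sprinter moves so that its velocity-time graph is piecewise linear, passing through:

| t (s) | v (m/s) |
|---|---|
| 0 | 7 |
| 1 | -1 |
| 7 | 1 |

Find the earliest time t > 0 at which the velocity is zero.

t = 0.875 s

v changes sign on 0–1 s (from 7 to -1); the graph is linear there, so v = 0 at t = 0 + (-7)·(1 − 0)/(-1 − 7) = 0.875 s.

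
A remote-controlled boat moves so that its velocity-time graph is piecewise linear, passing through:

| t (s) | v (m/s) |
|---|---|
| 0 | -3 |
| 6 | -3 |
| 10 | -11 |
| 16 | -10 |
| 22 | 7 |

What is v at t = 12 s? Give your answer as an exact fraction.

-32/3 m/s

On 10–16 s the graph is linear from -11 to -10 m/s: v(12) = -11 + (-10 − -11)·(12 − 10)/(16 − 10) = -32/3 m/s.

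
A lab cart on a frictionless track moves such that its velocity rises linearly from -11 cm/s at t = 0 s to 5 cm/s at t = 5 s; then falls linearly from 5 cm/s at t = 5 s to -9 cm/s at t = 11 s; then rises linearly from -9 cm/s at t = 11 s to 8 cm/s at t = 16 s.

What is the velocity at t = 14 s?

On 11–16 s the graph is linear from -9 to 8 cm/s: v(14) = -9 + (8 − -9)·(14 − 11)/(16 − 11) = 1.2 cm/s.

1.2 cm/s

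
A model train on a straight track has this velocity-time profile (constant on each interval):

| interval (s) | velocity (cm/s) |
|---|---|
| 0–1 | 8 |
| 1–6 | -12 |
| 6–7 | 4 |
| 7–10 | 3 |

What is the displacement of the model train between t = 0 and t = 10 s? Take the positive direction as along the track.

-39 cm

Net displacement equals the area under the velocity-time graph (areas below the axis count negative).
0–1 s: 8 × 1 = 8 cm
1–6 s: -12 × 5 = -60 cm
6–7 s: 4 × 1 = 4 cm
7–10 s: 3 × 3 = 9 cm
Net displacement = -39 cm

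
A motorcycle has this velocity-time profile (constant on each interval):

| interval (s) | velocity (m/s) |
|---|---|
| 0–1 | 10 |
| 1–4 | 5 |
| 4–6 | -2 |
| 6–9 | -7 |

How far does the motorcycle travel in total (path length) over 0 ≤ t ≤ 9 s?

50 m

Distance (not displacement) is the total path length: add the absolute areas under v-t.
0–1 s: |10| × 1 = 10 m
1–4 s: |5| × 3 = 15 m
4–6 s: |-2| × 2 = 4 m
6–9 s: |-7| × 3 = 21 m
Total distance = 50 m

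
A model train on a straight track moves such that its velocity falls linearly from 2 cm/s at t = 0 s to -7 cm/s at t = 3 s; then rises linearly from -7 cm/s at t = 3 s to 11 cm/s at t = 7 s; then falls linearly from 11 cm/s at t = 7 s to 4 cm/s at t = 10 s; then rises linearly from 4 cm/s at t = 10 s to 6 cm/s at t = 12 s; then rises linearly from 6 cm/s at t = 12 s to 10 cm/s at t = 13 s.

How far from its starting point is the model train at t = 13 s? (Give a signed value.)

41 cm

Displacement is the signed area under the v-t curve.
0–3 s: ½(2 + -7)(3) = -7.5 cm
3–7 s: ½(-7 + 11)(4) = 8 cm
7–10 s: ½(11 + 4)(3) = 22.5 cm
10–12 s: ½(4 + 6)(2) = 10 cm
12–13 s: ½(6 + 10)(1) = 8 cm
Net displacement = 41 cm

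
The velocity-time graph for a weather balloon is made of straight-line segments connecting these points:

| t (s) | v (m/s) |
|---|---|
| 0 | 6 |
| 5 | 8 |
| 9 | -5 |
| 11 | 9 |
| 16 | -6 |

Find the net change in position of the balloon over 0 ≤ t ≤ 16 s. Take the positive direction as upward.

52.5 m

Net displacement equals the area under the velocity-time graph (areas below the axis count negative).
0–5 s: ½(6 + 8)(5) = 35 m
5–9 s: ½(8 + -5)(4) = 6 m
9–11 s: ½(-5 + 9)(2) = 4 m
11–16 s: ½(9 + -6)(5) = 7.5 m
Net displacement = 52.5 m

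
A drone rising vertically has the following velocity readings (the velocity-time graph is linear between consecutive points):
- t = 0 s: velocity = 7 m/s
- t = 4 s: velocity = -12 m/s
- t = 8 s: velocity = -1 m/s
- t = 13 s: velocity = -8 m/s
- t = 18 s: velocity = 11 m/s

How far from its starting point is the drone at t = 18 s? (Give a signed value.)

-51 m

Net displacement equals the area under the velocity-time graph (areas below the axis count negative).
0–4 s: ½(7 + -12)(4) = -10 m
4–8 s: ½(-12 + -1)(4) = -26 m
8–13 s: ½(-1 + -8)(5) = -22.5 m
13–18 s: ½(-8 + 11)(5) = 7.5 m
Net displacement = -51 m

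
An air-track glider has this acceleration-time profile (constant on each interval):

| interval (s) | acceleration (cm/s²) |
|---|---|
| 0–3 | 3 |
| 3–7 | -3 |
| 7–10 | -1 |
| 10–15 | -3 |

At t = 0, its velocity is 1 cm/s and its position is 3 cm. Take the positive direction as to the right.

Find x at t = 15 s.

On each constant-a segment, Δv = aΔt and Δx = v₀Δt + ½aΔt²; chain segment to segment.
0–3 s: v starts 1 cm/s; Δx = 1·3 + ½·3·3² = 16.5 cm; v ends 10 cm/s.
3–7 s: v starts 10 cm/s; Δx = 10·4 + ½·-3·4² = 16 cm; v ends -2 cm/s.
7–10 s: v starts -2 cm/s; Δx = -2·3 + ½·-1·3² = -10.5 cm; v ends -5 cm/s.
10–15 s: v starts -5 cm/s; Δx = -5·5 + ½·-3·5² = -62.5 cm; v ends -20 cm/s.
x(15) = 3 + Σ Δx = -37.5 cm.

-37.5 cm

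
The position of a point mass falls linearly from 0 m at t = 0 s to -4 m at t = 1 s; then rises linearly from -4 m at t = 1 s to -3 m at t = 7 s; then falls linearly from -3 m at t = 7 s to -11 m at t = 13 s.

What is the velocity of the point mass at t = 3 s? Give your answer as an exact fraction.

Velocity is the slope of the x-t graph on 1–7 s: (-3 − -4)/(7 − 1) = 1/6 m/s.

1/6 m/s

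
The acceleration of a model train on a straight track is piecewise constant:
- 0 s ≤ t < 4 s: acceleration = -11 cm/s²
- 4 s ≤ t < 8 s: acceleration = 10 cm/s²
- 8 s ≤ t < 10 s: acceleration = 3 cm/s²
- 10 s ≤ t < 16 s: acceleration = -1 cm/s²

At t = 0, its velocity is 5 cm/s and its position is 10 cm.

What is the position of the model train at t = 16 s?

On each constant-a segment, Δv = aΔt and Δx = v₀Δt + ½aΔt²; chain segment to segment.
0–4 s: v starts 5 cm/s; Δx = 5·4 + ½·-11·4² = -68 cm; v ends -39 cm/s.
4–8 s: v starts -39 cm/s; Δx = -39·4 + ½·10·4² = -76 cm; v ends 1 cm/s.
8–10 s: v starts 1 cm/s; Δx = 1·2 + ½·3·2² = 8 cm; v ends 7 cm/s.
10–16 s: v starts 7 cm/s; Δx = 7·6 + ½·-1·6² = 24 cm; v ends 1 cm/s.
x(16) = 10 + Σ Δx = -102 cm.

-102 cm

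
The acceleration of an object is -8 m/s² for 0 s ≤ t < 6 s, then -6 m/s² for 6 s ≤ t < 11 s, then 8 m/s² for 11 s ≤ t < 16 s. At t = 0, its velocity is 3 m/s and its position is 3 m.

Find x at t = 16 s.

On each constant-a segment, Δv = aΔt and Δx = v₀Δt + ½aΔt²; chain segment to segment.
0–6 s: v starts 3 m/s; Δx = 3·6 + ½·-8·6² = -126 m; v ends -45 m/s.
6–11 s: v starts -45 m/s; Δx = -45·5 + ½·-6·5² = -300 m; v ends -75 m/s.
11–16 s: v starts -75 m/s; Δx = -75·5 + ½·8·5² = -275 m; v ends -35 m/s.
x(16) = 3 + Σ Δx = -698 m.

-698 m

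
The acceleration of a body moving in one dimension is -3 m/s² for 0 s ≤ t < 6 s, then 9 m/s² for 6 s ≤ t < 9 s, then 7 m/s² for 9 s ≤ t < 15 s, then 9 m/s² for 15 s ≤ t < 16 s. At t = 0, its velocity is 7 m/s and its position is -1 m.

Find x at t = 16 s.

279 m

On each constant-a segment, Δv = aΔt and Δx = v₀Δt + ½aΔt²; chain segment to segment.
0–6 s: v starts 7 m/s; Δx = 7·6 + ½·-3·6² = -12 m; v ends -11 m/s.
6–9 s: v starts -11 m/s; Δx = -11·3 + ½·9·3² = 7.5 m; v ends 16 m/s.
9–15 s: v starts 16 m/s; Δx = 16·6 + ½·7·6² = 222 m; v ends 58 m/s.
15–16 s: v starts 58 m/s; Δx = 58·1 + ½·9·1² = 62.5 m; v ends 67 m/s.
x(16) = -1 + Σ Δx = 279 m.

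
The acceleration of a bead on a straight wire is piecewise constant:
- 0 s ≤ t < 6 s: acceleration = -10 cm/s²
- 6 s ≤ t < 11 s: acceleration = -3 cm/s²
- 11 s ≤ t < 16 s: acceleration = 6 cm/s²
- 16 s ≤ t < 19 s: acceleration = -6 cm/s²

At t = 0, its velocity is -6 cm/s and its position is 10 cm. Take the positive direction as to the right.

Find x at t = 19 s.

-1083.5 cm

On each constant-a segment, Δv = aΔt and Δx = v₀Δt + ½aΔt²; chain segment to segment.
0–6 s: v starts -6 cm/s; Δx = -6·6 + ½·-10·6² = -216 cm; v ends -66 cm/s.
6–11 s: v starts -66 cm/s; Δx = -66·5 + ½·-3·5² = -367.5 cm; v ends -81 cm/s.
11–16 s: v starts -81 cm/s; Δx = -81·5 + ½·6·5² = -330 cm; v ends -51 cm/s.
16–19 s: v starts -51 cm/s; Δx = -51·3 + ½·-6·3² = -180 cm; v ends -69 cm/s.
x(19) = 10 + Σ Δx = -1083.5 cm.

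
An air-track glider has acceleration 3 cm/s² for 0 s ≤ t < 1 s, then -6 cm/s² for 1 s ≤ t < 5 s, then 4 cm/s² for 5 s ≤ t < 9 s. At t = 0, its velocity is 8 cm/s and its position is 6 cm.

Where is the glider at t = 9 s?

-8.5 cm

On each constant-a segment, Δv = aΔt and Δx = v₀Δt + ½aΔt²; chain segment to segment.
0–1 s: v starts 8 cm/s; Δx = 8·1 + ½·3·1² = 9.5 cm; v ends 11 cm/s.
1–5 s: v starts 11 cm/s; Δx = 11·4 + ½·-6·4² = -4 cm; v ends -13 cm/s.
5–9 s: v starts -13 cm/s; Δx = -13·4 + ½·4·4² = -20 cm; v ends 3 cm/s.
x(9) = 6 + Σ Δx = -8.5 cm.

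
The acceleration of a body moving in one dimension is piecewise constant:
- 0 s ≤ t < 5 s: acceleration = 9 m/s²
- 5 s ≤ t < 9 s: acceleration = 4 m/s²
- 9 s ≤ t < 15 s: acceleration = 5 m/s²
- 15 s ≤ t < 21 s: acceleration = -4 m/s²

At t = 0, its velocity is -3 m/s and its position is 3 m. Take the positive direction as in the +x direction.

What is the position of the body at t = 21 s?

1194.5 m

On each constant-a segment, Δv = aΔt and Δx = v₀Δt + ½aΔt²; chain segment to segment.
0–5 s: v starts -3 m/s; Δx = -3·5 + ½·9·5² = 97.5 m; v ends 42 m/s.
5–9 s: v starts 42 m/s; Δx = 42·4 + ½·4·4² = 200 m; v ends 58 m/s.
9–15 s: v starts 58 m/s; Δx = 58·6 + ½·5·6² = 438 m; v ends 88 m/s.
15–21 s: v starts 88 m/s; Δx = 88·6 + ½·-4·6² = 456 m; v ends 64 m/s.
x(21) = 3 + Σ Δx = 1194.5 m.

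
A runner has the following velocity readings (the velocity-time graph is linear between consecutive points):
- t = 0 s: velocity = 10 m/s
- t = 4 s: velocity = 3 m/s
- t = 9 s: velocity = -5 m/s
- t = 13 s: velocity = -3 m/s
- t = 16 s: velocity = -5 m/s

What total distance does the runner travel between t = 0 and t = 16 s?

64.625 m

Total distance travelled is ∫|v| dt — sum the magnitudes of each area piece.
0–4 s: |½(10 + 3)(4)| = 26 m
4–9 s: v = 0 at t = 5.875 s; triangle areas 2.8125 + 7.8125 = 10.625 m
9–13 s: |½(-5 + -3)(4)| = 16 m
13–16 s: |½(-3 + -5)(3)| = 12 m
Total distance = 64.625 m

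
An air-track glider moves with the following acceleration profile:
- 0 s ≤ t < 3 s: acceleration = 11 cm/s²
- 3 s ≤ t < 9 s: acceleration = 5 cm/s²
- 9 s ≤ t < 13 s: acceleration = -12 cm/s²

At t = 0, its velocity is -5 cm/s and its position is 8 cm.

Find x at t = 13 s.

On each constant-a segment, Δv = aΔt and Δx = v₀Δt + ½aΔt²; chain segment to segment.
0–3 s: v starts -5 cm/s; Δx = -5·3 + ½·11·3² = 34.5 cm; v ends 28 cm/s.
3–9 s: v starts 28 cm/s; Δx = 28·6 + ½·5·6² = 258 cm; v ends 58 cm/s.
9–13 s: v starts 58 cm/s; Δx = 58·4 + ½·-12·4² = 136 cm; v ends 10 cm/s.
x(13) = 8 + Σ Δx = 436.5 cm.

436.5 cm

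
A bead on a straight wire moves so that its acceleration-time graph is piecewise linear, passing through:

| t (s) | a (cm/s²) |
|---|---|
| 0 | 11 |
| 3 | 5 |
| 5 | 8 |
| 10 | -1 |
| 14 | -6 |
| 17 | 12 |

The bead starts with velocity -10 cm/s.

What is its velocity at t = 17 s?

39.5 cm/s

Δv equals the area under the a-t graph; then v = v₀ + Δv.
0–3 s: ½(11 + 5)(3) = 24 cm/s
3–5 s: ½(5 + 8)(2) = 13 cm/s
5–10 s: ½(8 + -1)(5) = 17.5 cm/s
10–14 s: ½(-1 + -6)(4) = -14 cm/s
14–17 s: ½(-6 + 12)(3) = 9 cm/s
Δv = 49.5 cm/s, so v(17) = -10 + (49.5) = 39.5 cm/s.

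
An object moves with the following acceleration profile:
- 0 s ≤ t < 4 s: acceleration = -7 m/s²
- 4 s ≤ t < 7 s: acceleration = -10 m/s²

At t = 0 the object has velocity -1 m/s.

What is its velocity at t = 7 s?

-59 m/s

Δv equals the area under the a-t graph; then v = v₀ + Δv.
0–4 s: -7 × 4 = -28 m/s
4–7 s: -10 × 3 = -30 m/s
Δv = -58 m/s, so v(7) = -1 + (-58) = -59 m/s.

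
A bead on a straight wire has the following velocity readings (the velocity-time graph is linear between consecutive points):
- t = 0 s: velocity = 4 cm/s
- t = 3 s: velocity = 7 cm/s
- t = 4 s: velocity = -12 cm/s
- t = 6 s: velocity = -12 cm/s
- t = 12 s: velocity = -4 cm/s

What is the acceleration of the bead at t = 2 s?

1 cm/s²

Acceleration is the slope of the v-t graph on 0–3 s: (7 − 4)/(3 − 0) = 1 cm/s².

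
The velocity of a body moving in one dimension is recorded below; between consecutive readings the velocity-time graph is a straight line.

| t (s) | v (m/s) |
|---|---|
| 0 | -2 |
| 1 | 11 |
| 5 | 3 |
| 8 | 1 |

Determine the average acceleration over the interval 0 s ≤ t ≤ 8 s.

0.375 m/s²

Average acceleration = Δv/Δt = (1 − -2)/(8 − 0) = 0.375 m/s².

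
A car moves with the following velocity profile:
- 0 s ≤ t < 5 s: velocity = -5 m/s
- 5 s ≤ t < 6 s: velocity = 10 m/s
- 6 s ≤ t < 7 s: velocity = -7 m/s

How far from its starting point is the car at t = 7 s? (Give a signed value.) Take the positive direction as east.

Displacement is the signed area under the v-t curve.
0–5 s: -5 × 5 = -25 m
5–6 s: 10 × 1 = 10 m
6–7 s: -7 × 1 = -7 m
Net displacement = -22 m

-22 m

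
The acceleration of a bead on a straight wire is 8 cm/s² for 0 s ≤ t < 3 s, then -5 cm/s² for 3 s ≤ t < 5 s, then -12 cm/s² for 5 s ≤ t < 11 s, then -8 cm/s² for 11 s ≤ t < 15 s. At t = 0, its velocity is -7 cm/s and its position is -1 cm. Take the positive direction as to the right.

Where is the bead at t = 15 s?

On each constant-a segment, Δv = aΔt and Δx = v₀Δt + ½aΔt²; chain segment to segment.
0–3 s: v starts -7 cm/s; Δx = -7·3 + ½·8·3² = 15 cm; v ends 17 cm/s.
3–5 s: v starts 17 cm/s; Δx = 17·2 + ½·-5·2² = 24 cm; v ends 7 cm/s.
5–11 s: v starts 7 cm/s; Δx = 7·6 + ½·-12·6² = -174 cm; v ends -65 cm/s.
11–15 s: v starts -65 cm/s; Δx = -65·4 + ½·-8·4² = -324 cm; v ends -97 cm/s.
x(15) = -1 + Σ Δx = -460 cm.

-460 cm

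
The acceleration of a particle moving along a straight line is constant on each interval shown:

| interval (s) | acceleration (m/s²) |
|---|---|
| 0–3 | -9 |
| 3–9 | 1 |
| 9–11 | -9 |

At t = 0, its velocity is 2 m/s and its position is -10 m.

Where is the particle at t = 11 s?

-232.5 m

On each constant-a segment, Δv = aΔt and Δx = v₀Δt + ½aΔt²; chain segment to segment.
0–3 s: v starts 2 m/s; Δx = 2·3 + ½·-9·3² = -34.5 m; v ends -25 m/s.
3–9 s: v starts -25 m/s; Δx = -25·6 + ½·1·6² = -132 m; v ends -19 m/s.
9–11 s: v starts -19 m/s; Δx = -19·2 + ½·-9·2² = -56 m; v ends -37 m/s.
x(11) = -10 + Σ Δx = -232.5 m.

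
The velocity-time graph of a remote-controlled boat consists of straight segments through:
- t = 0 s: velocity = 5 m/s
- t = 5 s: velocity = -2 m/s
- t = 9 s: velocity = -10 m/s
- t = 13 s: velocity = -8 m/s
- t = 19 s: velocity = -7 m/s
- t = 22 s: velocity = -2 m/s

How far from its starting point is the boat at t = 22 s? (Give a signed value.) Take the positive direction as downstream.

-111 m

Displacement is the signed area under the v-t curve.
0–5 s: ½(5 + -2)(5) = 7.5 m
5–9 s: ½(-2 + -10)(4) = -24 m
9–13 s: ½(-10 + -8)(4) = -36 m
13–19 s: ½(-8 + -7)(6) = -45 m
19–22 s: ½(-7 + -2)(3) = -13.5 m
Net displacement = -111 m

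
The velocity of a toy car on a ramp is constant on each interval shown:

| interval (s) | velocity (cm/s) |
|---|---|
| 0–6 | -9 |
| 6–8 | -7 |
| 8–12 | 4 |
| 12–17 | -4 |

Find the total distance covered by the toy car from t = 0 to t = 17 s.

Total distance travelled is ∫|v| dt — sum the magnitudes of each area piece.
0–6 s: |-9| × 6 = 54 cm
6–8 s: |-7| × 2 = 14 cm
8–12 s: |4| × 4 = 16 cm
12–17 s: |-4| × 5 = 20 cm
Total distance = 104 cm

104 cm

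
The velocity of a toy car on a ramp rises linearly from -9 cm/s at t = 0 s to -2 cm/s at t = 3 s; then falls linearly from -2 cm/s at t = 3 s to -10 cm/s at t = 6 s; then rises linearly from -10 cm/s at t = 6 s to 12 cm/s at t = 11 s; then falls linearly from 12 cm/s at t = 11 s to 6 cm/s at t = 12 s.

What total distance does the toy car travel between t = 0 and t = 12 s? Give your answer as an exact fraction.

1567/22 cm

Distance (not displacement) is the total path length: add the absolute areas under v-t.
0–3 s: |½(-9 + -2)(3)| = 16.5 cm
3–6 s: |½(-2 + -10)(3)| = 18 cm
6–11 s: v = 0 at t = 91/11 s; triangle areas 125/11 + 180/11 = 305/11 cm
11–12 s: |½(12 + 6)(1)| = 9 cm
Total distance = 1567/22 cm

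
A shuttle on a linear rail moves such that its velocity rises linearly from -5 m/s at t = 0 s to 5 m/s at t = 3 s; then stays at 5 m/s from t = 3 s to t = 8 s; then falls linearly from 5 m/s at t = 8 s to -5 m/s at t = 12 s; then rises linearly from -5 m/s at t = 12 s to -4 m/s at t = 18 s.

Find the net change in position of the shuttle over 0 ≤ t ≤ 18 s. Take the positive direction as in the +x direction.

-2 m

Net displacement equals the area under the velocity-time graph (areas below the axis count negative).
0–3 s: ½(-5 + 5)(3) = 0 m
3–8 s: 5 × 5 = 25 m
8–12 s: ½(5 + -5)(4) = 0 m
12–18 s: ½(-5 + -4)(6) = -27 m
Net displacement = -2 m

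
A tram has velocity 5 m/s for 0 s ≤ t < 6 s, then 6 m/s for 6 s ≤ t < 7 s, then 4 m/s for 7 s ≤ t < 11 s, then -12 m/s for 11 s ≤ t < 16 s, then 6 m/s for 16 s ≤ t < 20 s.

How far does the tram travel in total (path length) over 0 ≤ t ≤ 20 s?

136 m

Total distance travelled is ∫|v| dt — sum the magnitudes of each area piece.
0–6 s: |5| × 6 = 30 m
6–7 s: |6| × 1 = 6 m
7–11 s: |4| × 4 = 16 m
11–16 s: |-12| × 5 = 60 m
16–20 s: |6| × 4 = 24 m
Total distance = 136 m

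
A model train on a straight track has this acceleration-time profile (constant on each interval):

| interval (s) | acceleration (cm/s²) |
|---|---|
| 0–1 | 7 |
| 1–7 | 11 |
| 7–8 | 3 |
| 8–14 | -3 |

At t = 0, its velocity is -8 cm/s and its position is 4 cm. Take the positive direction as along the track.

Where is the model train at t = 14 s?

612 cm

On each constant-a segment, Δv = aΔt and Δx = v₀Δt + ½aΔt²; chain segment to segment.
0–1 s: v starts -8 cm/s; Δx = -8·1 + ½·7·1² = -4.5 cm; v ends -1 cm/s.
1–7 s: v starts -1 cm/s; Δx = -1·6 + ½·11·6² = 192 cm; v ends 65 cm/s.
7–8 s: v starts 65 cm/s; Δx = 65·1 + ½·3·1² = 66.5 cm; v ends 68 cm/s.
8–14 s: v starts 68 cm/s; Δx = 68·6 + ½·-3·6² = 354 cm; v ends 50 cm/s.
x(14) = 4 + Σ Δx = 612 cm.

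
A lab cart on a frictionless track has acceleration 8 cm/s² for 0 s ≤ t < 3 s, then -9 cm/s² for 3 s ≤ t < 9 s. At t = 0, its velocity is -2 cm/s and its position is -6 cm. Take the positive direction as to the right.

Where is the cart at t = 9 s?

On each constant-a segment, Δv = aΔt and Δx = v₀Δt + ½aΔt²; chain segment to segment.
0–3 s: v starts -2 cm/s; Δx = -2·3 + ½·8·3² = 30 cm; v ends 22 cm/s.
3–9 s: v starts 22 cm/s; Δx = 22·6 + ½·-9·6² = -30 cm; v ends -32 cm/s.
x(9) = -6 + Σ Δx = -6 cm.

-6 cm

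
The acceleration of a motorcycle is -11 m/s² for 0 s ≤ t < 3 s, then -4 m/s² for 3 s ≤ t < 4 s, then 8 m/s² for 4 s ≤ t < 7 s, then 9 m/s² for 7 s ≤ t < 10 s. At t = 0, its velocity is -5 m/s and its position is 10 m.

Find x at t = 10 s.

-198 m

On each constant-a segment, Δv = aΔt and Δx = v₀Δt + ½aΔt²; chain segment to segment.
0–3 s: v starts -5 m/s; Δx = -5·3 + ½·-11·3² = -64.5 m; v ends -38 m/s.
3–4 s: v starts -38 m/s; Δx = -38·1 + ½·-4·1² = -40 m; v ends -42 m/s.
4–7 s: v starts -42 m/s; Δx = -42·3 + ½·8·3² = -90 m; v ends -18 m/s.
7–10 s: v starts -18 m/s; Δx = -18·3 + ½·9·3² = -13.5 m; v ends 9 m/s.
x(10) = 10 + Σ Δx = -198 m.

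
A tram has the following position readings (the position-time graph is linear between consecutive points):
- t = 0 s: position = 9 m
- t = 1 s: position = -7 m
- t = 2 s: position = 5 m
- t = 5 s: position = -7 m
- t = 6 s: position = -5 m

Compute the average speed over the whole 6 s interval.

Average speed = (total path length)/(elapsed time); on a piecewise-linear x-t graph the path length is Σ|Δx|.
0–1 s: |Δx| = |-7 − 9| = 16 m
1–2 s: |Δx| = |5 − -7| = 12 m
2–5 s: |Δx| = |-7 − 5| = 12 m
5–6 s: |Δx| = |-5 − -7| = 2 m
Total path = 42 m; average speed = 42/6 = 7 m/s.

7 m/s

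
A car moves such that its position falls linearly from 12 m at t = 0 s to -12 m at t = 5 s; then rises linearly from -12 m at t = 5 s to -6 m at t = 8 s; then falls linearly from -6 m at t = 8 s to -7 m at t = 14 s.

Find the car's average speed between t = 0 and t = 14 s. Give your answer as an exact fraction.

Average speed = (total path length)/(elapsed time); on a piecewise-linear x-t graph the path length is Σ|Δx|.
0–5 s: |Δx| = |-12 − 12| = 24 m
5–8 s: |Δx| = |-6 − -12| = 6 m
8–14 s: |Δx| = |-7 − -6| = 1 m
Total path = 31 m; average speed = 31/14 = 31/14 m/s.

31/14 m/s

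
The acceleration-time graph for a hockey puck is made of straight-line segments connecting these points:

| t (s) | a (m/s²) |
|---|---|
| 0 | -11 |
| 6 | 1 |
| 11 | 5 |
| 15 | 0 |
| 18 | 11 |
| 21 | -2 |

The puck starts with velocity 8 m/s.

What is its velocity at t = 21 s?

33 m/s

Δv equals the area under the a-t graph; then v = v₀ + Δv.
0–6 s: ½(-11 + 1)(6) = -30 m/s
6–11 s: ½(1 + 5)(5) = 15 m/s
11–15 s: ½(5 + 0)(4) = 10 m/s
15–18 s: ½(0 + 11)(3) = 16.5 m/s
18–21 s: ½(11 + -2)(3) = 13.5 m/s
Δv = 25 m/s, so v(21) = 8 + (25) = 33 m/s.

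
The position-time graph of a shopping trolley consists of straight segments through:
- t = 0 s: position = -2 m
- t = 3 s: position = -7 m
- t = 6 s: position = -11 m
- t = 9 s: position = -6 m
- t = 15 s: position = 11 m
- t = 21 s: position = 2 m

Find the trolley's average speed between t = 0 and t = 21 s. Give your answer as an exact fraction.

40/21 m/s

Average speed = (total path length)/(elapsed time); on a piecewise-linear x-t graph the path length is Σ|Δx|.
0–3 s: |Δx| = |-7 − -2| = 5 m
3–6 s: |Δx| = |-11 − -7| = 4 m
6–9 s: |Δx| = |-6 − -11| = 5 m
9–15 s: |Δx| = |11 − -6| = 17 m
15–21 s: |Δx| = |2 − 11| = 9 m
Total path = 40 m; average speed = 40/21 = 40/21 m/s.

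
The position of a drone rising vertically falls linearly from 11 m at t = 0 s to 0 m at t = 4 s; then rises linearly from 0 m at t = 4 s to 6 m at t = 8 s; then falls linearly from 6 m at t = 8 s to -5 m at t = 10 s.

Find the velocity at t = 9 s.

Velocity is the slope of the x-t graph on 8–10 s: (-5 − 6)/(10 − 8) = -5.5 m/s.

-5.5 m/s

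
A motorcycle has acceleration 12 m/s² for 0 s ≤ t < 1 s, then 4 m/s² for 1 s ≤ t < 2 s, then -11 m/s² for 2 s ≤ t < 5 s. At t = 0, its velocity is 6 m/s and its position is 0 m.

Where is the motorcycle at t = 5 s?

On each constant-a segment, Δv = aΔt and Δx = v₀Δt + ½aΔt²; chain segment to segment.
0–1 s: v starts 6 m/s; Δx = 6·1 + ½·12·1² = 12 m; v ends 18 m/s.
1–2 s: v starts 18 m/s; Δx = 18·1 + ½·4·1² = 20 m; v ends 22 m/s.
2–5 s: v starts 22 m/s; Δx = 22·3 + ½·-11·3² = 16.5 m; v ends -11 m/s.
x(5) = 0 + Σ Δx = 48.5 m.

48.5 m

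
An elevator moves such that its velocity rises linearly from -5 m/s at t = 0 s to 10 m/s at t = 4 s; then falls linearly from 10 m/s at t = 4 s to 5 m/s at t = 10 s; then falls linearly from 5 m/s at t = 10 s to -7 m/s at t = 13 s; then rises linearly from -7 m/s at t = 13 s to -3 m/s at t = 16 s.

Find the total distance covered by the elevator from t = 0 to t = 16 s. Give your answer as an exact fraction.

Distance (not displacement) is the total path length: add the absolute areas under v-t.
0–4 s: v = 0 at t = 4/3 s; triangle areas 10/3 + 40/3 = 50/3 m
4–10 s: |½(10 + 5)(6)| = 45 m
10–13 s: v = 0 at t = 11.25 s; triangle areas 3.125 + 6.125 = 9.25 m
13–16 s: |½(-7 + -3)(3)| = 15 m
Total distance = 1031/12 m

1031/12 m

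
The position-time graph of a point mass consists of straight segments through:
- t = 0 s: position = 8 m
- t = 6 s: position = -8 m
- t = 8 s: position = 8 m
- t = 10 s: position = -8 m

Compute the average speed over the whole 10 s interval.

Average speed = (total path length)/(elapsed time); on a piecewise-linear x-t graph the path length is Σ|Δx|.
0–6 s: |Δx| = |-8 − 8| = 16 m
6–8 s: |Δx| = |8 − -8| = 16 m
8–10 s: |Δx| = |-8 − 8| = 16 m
Total path = 48 m; average speed = 48/10 = 4.8 m/s.

4.8 m/s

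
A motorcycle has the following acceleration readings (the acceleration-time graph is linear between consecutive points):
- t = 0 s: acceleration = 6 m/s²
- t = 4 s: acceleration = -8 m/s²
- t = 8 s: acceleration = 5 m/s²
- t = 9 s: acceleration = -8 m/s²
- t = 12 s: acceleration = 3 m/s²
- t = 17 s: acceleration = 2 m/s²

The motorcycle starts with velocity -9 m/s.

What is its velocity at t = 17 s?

Δv equals the area under the a-t graph; then v = v₀ + Δv.
0–4 s: ½(6 + -8)(4) = -4 m/s
4–8 s: ½(-8 + 5)(4) = -6 m/s
8–9 s: ½(5 + -8)(1) = -1.5 m/s
9–12 s: ½(-8 + 3)(3) = -7.5 m/s
12–17 s: ½(3 + 2)(5) = 12.5 m/s
Δv = -6.5 m/s, so v(17) = -9 + (-6.5) = -15.5 m/s.

-15.5 m/s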